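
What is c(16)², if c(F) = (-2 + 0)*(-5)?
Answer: 100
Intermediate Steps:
c(F) = 10 (c(F) = -2*(-5) = 10)
c(16)² = 10² = 100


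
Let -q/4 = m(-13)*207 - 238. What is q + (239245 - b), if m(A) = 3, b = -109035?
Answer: 346748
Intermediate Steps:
q = -1532 (q = -4*(3*207 - 238) = -4*(621 - 238) = -4*383 = -1532)
q + (239245 - b) = -1532 + (239245 - 1*(-109035)) = -1532 + (239245 + 109035) = -1532 + 348280 = 346748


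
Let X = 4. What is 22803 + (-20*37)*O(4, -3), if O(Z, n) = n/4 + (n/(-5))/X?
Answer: 23247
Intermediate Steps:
O(Z, n) = n/5 (O(Z, n) = n/4 + (n/(-5))/4 = n*(¼) + (n*(-⅕))*(¼) = n/4 - n/5*(¼) = n/4 - n/20 = n/5)
22803 + (-20*37)*O(4, -3) = 22803 + (-20*37)*((⅕)*(-3)) = 22803 - 740*(-⅗) = 22803 + 444 = 23247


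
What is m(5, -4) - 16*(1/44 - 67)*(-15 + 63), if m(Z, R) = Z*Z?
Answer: 566099/11 ≈ 51464.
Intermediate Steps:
m(Z, R) = Z²
m(5, -4) - 16*(1/44 - 67)*(-15 + 63) = 5² - 16*(1/44 - 67)*(-15 + 63) = 25 - 16*(1/44 - 67)*48 = 25 - (-11788)*48/11 = 25 - 16*(-35364/11) = 25 + 565824/11 = 566099/11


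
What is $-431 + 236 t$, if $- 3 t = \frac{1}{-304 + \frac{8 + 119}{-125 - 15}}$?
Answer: $- \frac{55161251}{128061} \approx -430.74$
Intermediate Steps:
$t = \frac{140}{128061}$ ($t = - \frac{1}{3 \left(-304 + \frac{8 + 119}{-125 - 15}\right)} = - \frac{1}{3 \left(-304 + \frac{127}{-140}\right)} = - \frac{1}{3 \left(-304 + 127 \left(- \frac{1}{140}\right)\right)} = - \frac{1}{3 \left(-304 - \frac{127}{140}\right)} = - \frac{1}{3 \left(- \frac{42687}{140}\right)} = \left(- \frac{1}{3}\right) \left(- \frac{140}{42687}\right) = \frac{140}{128061} \approx 0.0010932$)
$-431 + 236 t = -431 + 236 \cdot \frac{140}{128061} = -431 + \frac{33040}{128061} = - \frac{55161251}{128061}$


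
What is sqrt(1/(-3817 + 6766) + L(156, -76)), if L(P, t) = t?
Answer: I*sqrt(660938727)/2949 ≈ 8.7178*I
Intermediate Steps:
sqrt(1/(-3817 + 6766) + L(156, -76)) = sqrt(1/(-3817 + 6766) - 76) = sqrt(1/2949 - 76) = sqrt(-224123/2949) = I*sqrt(660938727)/2949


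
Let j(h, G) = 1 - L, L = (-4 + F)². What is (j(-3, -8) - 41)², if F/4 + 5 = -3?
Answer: 1784896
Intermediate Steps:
F = -32 (F = -20 + 4*(-3) = -20 - 12 = -32)
L = 1296 (L = (-4 - 32)² = (-36)² = 1296)
j(h, G) = -1295 (j(h, G) = 1 - 1*1296 = 1 - 1296 = -1295)
(j(-3, -8) - 41)² = (-1295 - 41)² = (-1336)² = 1784896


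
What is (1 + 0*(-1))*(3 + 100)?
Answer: 103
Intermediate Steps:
(1 + 0*(-1))*(3 + 100) = (1 + 0)*103 = 1*103 = 103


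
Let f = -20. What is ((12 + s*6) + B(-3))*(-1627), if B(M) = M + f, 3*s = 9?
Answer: -11389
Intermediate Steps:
s = 3 (s = (⅓)*9 = 3)
B(M) = -20 + M (B(M) = M - 20 = -20 + M)
((12 + s*6) + B(-3))*(-1627) = ((12 + 3*6) + (-20 - 3))*(-1627) = ((12 + 18) - 23)*(-1627) = (30 - 23)*(-1627) = 7*(-1627) = -11389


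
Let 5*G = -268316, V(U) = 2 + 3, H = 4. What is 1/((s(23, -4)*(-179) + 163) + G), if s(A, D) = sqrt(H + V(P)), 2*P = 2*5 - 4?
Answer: -5/270186 ≈ -1.8506e-5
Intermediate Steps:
P = 3 (P = (2*5 - 4)/2 = (10 - 4)/2 = (1/2)*6 = 3)
V(U) = 5
s(A, D) = 3 (s(A, D) = sqrt(4 + 5) = sqrt(9) = 3)
G = -268316/5 (G = (1/5)*(-268316) = -268316/5 ≈ -53663.)
1/((s(23, -4)*(-179) + 163) + G) = 1/((3*(-179) + 163) - 268316/5) = 1/((-537 + 163) - 268316/5) = 1/(-374 - 268316/5) = 1/(-270186/5) = -5/270186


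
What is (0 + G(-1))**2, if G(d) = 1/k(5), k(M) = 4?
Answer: 1/16 ≈ 0.062500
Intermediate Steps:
G(d) = 1/4
(0 + G(-1))**2 = (0 + 1/4)**2 = (1/4)**2 = 1/16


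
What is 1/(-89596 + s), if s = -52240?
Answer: -1/141836 ≈ -7.0504e-6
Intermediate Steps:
1/(-89596 + s) = 1/(-89596 - 52240) = 1/(-141836) = -1/141836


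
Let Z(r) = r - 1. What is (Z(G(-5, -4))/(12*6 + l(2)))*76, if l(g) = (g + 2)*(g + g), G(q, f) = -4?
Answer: -95/22 ≈ -4.3182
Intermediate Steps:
Z(r) = -1 + r
l(g) = 2*g*(2 + g) (l(g) = (2 + g)*(2*g) = 2*g*(2 + g))
(Z(G(-5, -4))/(12*6 + l(2)))*76 = ((-1 - 4)/(12*6 + 2*2*(2 + 2)))*76 = (-5/(72 + 2*2*4))*76 = (-5/(72 + 16))*76 = (-5/88)*76 = ((1/88)*(-5))*76 = -5/88*76 = -95/22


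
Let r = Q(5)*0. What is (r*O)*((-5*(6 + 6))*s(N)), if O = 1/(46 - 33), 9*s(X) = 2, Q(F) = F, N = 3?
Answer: 0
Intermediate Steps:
s(X) = 2/9 (s(X) = (⅑)*2 = 2/9)
r = 0 (r = 5*0 = 0)
O = 1/13 ≈ 0.076923
(r*O)*((-5*(6 + 6))*s(N)) = (0*(1/13))*(-5*(6 + 6)*(2/9)) = 0*(-5*12*(2/9)) = 0*(-60*2/9) = 0*(-40/3) = 0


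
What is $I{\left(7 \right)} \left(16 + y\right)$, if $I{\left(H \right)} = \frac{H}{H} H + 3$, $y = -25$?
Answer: $-90$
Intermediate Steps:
$I{\left(H \right)} = 3 + H$ ($I{\left(H \right)} = 1 H + 3 = H + 3 = 3 + H$)
$I{\left(7 \right)} \left(16 + y\right) = \left(3 + 7\right) \left(16 - 25\right) = 10 \left(-9\right) = -90$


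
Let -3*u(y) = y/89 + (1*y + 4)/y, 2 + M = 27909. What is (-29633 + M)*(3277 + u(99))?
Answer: -149475005398/26433 ≈ -5.6549e+6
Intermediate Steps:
M = 27907 (M = -2 + 27909 = 27907)
u(y) = -y/267 - (4 + y)/(3*y) (u(y) = -(y/89 + (1*y + 4)/y)/3 = -(y*(1/89) + (y + 4)/y)/3 = -(y/89 + (4 + y)/y)/3 = -y/267 - (4 + y)/(3*y))
(-29633 + M)*(3277 + u(99)) = (-29633 + 27907)*(3277 + (1/267)*(-356 - 1*99*(89 + 99))/99) = -1726*(3277 + (1/267)*(1/99)*(-356 - 1*99*188)) = -1726*(3277 + (1/267)*(1/99)*(-356 - 18612)) = -1726*(3277 + (1/267)*(1/99)*(-18968)) = -1726*(3277 - 18968/26433) = -1726*86601973/26433 = -149475005398/26433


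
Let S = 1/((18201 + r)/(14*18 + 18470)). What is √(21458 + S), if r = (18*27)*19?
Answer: 2*√4037876112030/27435 ≈ 146.49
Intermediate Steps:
r = 9234 (r = 486*19 = 9234)
S = 18722/27435 (S = 1/((18201 + 9234)/(14*18 + 18470)) = 1/(27435/(252 + 18470)) = 1/(27435/18722) = 18722/27435 ≈ 0.68241)
√(21458 + S) = √(21458 + 18722/27435) = √(588718952/27435) = 2*√4037876112030/27435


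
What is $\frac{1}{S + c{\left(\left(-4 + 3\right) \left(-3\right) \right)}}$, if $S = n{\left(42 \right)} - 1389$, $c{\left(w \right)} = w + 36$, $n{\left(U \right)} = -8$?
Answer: $- \frac{1}{1358} \approx -0.00073638$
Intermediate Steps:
$c{\left(w \right)} = 36 + w$
$S = -1397$ ($S = -8 - 1389 = -1397$)
$\frac{1}{S + c{\left(\left(-4 + 3\right) \left(-3\right) \right)}} = \frac{1}{-1397 + \left(36 + \left(-4 + 3\right) \left(-3\right)\right)} = \frac{1}{-1397 + \left(36 - -3\right)} = \frac{1}{-1397 + \left(36 + 3\right)} = \frac{1}{-1397 + 39} = \frac{1}{-1358} = - \frac{1}{1358}$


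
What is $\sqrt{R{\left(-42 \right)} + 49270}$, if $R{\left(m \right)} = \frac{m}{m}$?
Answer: $\sqrt{49271} \approx 221.97$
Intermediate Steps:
$R{\left(m \right)} = 1$
$\sqrt{R{\left(-42 \right)} + 49270} = \sqrt{1 + 49270} = \sqrt{49271}$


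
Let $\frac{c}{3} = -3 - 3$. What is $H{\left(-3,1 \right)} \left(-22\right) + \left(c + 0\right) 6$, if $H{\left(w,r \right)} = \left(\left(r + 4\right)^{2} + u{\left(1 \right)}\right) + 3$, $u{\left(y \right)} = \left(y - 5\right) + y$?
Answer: $-658$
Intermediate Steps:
$u{\left(y \right)} = -5 + 2 y$ ($u{\left(y \right)} = \left(y - 5\right) + y = \left(-5 + y\right) + y = -5 + 2 y$)
$H{\left(w,r \right)} = \left(4 + r\right)^{2}$ ($H{\left(w,r \right)} = \left(\left(r + 4\right)^{2} + \left(-5 + 2 \cdot 1\right)\right) + 3 = \left(\left(4 + r\right)^{2} + \left(-5 + 2\right)\right) + 3 = \left(\left(4 + r\right)^{2} - 3\right) + 3 = \left(-3 + \left(4 + r\right)^{2}\right) + 3 = \left(4 + r\right)^{2}$)
$c = -18$ ($c = 3 \left(-3 - 3\right) = 3 \left(-6\right) = -18$)
$H{\left(-3,1 \right)} \left(-22\right) + \left(c + 0\right) 6 = \left(4 + 1\right)^{2} \left(-22\right) + \left(-18 + 0\right) 6 = 5^{2} \left(-22\right) - 108 = 25 \left(-22\right) - 108 = -550 - 108 = -658$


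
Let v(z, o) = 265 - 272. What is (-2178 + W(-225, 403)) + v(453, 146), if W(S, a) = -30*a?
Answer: -14275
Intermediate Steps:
v(z, o) = -7
(-2178 + W(-225, 403)) + v(453, 146) = (-2178 - 30*403) - 7 = (-2178 - 12090) - 7 = -14268 - 7 = -14275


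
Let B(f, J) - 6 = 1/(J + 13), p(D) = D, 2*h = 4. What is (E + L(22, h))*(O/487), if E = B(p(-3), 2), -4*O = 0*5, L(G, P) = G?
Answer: 0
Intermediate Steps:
h = 2 (h = (½)*4 = 2)
O = 0 (O = -0*5 = -¼*0 = 0)
B(f, J) = 6 + 1/(13 + J) (B(f, J) = 6 + 1/(J + 13) = 6 + 1/(13 + J))
E = 91/15 (E = (79 + 6*2)/(13 + 2) = (79 + 12)/15 = (1/15)*91 = 91/15 ≈ 6.0667)
(E + L(22, h))*(O/487) = (91/15 + 22)*(0/487) = 421*(0*(1/487))/15 = (421/15)*0 = 0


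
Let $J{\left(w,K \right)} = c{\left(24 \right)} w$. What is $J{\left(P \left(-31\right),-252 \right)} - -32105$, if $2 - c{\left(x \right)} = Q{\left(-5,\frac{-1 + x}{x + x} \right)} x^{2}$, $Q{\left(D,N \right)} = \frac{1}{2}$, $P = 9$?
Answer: $111899$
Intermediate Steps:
$Q{\left(D,N \right)} = \frac{1}{2}$
$c{\left(x \right)} = 2 - \frac{x^{2}}{2}$
$J{\left(w,K \right)} = - 286 w$ ($J{\left(w,K \right)} = \left(2 - \frac{24^{2}}{2}\right) w = \left(2 - 288\right) w = - 286 w$)
$J{\left(P \left(-31\right),-252 \right)} - -32105 = - 286 \cdot 9 \left(-31\right) - -32105 = \left(-286\right) \left(-279\right) + 32105 = 79794 + 32105 = 111899$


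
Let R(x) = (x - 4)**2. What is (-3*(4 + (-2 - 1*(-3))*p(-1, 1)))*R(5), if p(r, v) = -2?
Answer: -6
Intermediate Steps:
R(x) = (-4 + x)**2
(-3*(4 + (-2 - 1*(-3))*p(-1, 1)))*R(5) = (-3*(4 + (-2 - 1*(-3))*(-2)))*(-4 + 5)**2 = -3*(4 + (-2 + 3)*(-2))*1**2 = -3*(4 + 1*(-2))*1 = -3*(4 - 2)*1 = -3*2*1 = -6*1 = -6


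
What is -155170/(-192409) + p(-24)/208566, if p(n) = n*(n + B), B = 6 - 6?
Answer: 1804111878/2229443083 ≈ 0.80922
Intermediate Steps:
B = 0
p(n) = n² (p(n) = n*(n + 0) = n*n = n²)
-155170/(-192409) + p(-24)/208566 = -155170/(-192409) + (-24)²/208566 = -155170*(-1/192409) + 576*(1/208566) = 155170/192409 + 32/11587 = 1804111878/2229443083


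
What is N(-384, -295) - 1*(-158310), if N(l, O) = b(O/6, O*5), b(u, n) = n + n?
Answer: 155360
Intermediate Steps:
b(u, n) = 2*n
N(l, O) = 10*O (N(l, O) = 2*(O*5) = 2*(5*O) = 10*O)
N(-384, -295) - 1*(-158310) = 10*(-295) - 1*(-158310) = -2950 + 158310 = 155360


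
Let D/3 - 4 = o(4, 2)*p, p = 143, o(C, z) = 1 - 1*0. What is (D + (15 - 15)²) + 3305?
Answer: 3746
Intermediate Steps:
o(C, z) = 1 (o(C, z) = 1 + 0 = 1)
D = 441 (D = 12 + 3*(1*143) = 12 + 3*143 = 12 + 429 = 441)
(D + (15 - 15)²) + 3305 = (441 + (15 - 15)²) + 3305 = (441 + 0²) + 3305 = (441 + 0) + 3305 = 441 + 3305 = 3746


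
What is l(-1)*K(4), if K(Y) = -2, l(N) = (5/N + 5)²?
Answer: 0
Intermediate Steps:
l(N) = (5 + 5/N)²
l(-1)*K(4) = (25*(1 - 1)²/(-1)²)*(-2) = (25*1*0²)*(-2) = (25*1*0)*(-2) = 0*(-2) = 0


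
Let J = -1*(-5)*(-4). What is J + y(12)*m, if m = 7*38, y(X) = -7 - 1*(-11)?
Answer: 1044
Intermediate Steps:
y(X) = 4 (y(X) = -7 + 11 = 4)
J = -20 (J = 5*(-4) = -20)
m = 266
J + y(12)*m = -20 + 4*266 = -20 + 1064 = 1044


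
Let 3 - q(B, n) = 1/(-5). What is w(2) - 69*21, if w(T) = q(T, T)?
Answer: -7229/5 ≈ -1445.8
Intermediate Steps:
q(B, n) = 16/5 (q(B, n) = 3 - 1/(-5) = 3 - 1*(-1/5) = 3 + 1/5 = 16/5)
w(T) = 16/5
w(2) - 69*21 = 16/5 - 69*21 = 16/5 - 1449 = -7229/5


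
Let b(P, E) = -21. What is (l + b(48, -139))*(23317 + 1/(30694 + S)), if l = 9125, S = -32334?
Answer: 43516982302/205 ≈ 2.1228e+8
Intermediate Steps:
(l + b(48, -139))*(23317 + 1/(30694 + S)) = (9125 - 21)*(23317 + 1/(30694 - 32334)) = 9104*(23317 + 1/(-1640)) = 9104*(23317 - 1/1640) = 9104*(38239879/1640) = 43516982302/205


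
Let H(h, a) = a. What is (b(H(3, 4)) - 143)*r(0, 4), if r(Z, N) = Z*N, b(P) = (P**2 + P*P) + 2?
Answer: 0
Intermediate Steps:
b(P) = 2 + 2*P**2 (b(P) = (P**2 + P**2) + 2 = 2*P**2 + 2 = 2 + 2*P**2)
r(Z, N) = N*Z
(b(H(3, 4)) - 143)*r(0, 4) = ((2 + 2*4**2) - 143)*(4*0) = ((2 + 2*16) - 143)*0 = ((2 + 32) - 143)*0 = (34 - 143)*0 = -109*0 = 0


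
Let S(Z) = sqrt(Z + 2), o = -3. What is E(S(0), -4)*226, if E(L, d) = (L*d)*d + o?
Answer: -678 + 3616*sqrt(2) ≈ 4435.8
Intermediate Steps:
S(Z) = sqrt(2 + Z)
E(L, d) = -3 + L*d**2 (E(L, d) = (L*d)*d - 3 = L*d**2 - 3 = -3 + L*d**2)
E(S(0), -4)*226 = (-3 + sqrt(2 + 0)*(-4)**2)*226 = (-3 + sqrt(2)*16)*226 = (-3 + 16*sqrt(2))*226 = -678 + 3616*sqrt(2)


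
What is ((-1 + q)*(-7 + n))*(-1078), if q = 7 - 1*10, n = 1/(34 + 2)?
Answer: -270578/9 ≈ -30064.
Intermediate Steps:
n = 1/36 ≈ 0.027778
q = -3 (q = 7 - 10 = -3)
((-1 + q)*(-7 + n))*(-1078) = ((-1 - 3)*(-7 + 1/36))*(-1078) = -4*(-251/36)*(-1078) = (251/9)*(-1078) = -270578/9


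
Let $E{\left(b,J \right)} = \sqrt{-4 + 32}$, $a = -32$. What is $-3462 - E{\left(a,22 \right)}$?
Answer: $-3462 - 2 \sqrt{7} \approx -3467.3$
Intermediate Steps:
$E{\left(b,J \right)} = 2 \sqrt{7}$ ($E{\left(b,J \right)} = \sqrt{28} = 2 \sqrt{7}$)
$-3462 - E{\left(a,22 \right)} = -3462 - 2 \sqrt{7}$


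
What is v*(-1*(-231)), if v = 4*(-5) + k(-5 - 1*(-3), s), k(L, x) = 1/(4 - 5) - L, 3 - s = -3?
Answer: -4389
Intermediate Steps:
s = 6 (s = 3 - 1*(-3) = 3 + 3 = 6)
k(L, x) = -1 - L (k(L, x) = 1/(-1) - L = -1 - L)
v = -19 (v = 4*(-5) + (-1 - (-5 - 1*(-3))) = -20 + (-1 - (-5 + 3)) = -20 + (-1 - 1*(-2)) = -20 + (-1 + 2) = -20 + 1 = -19)
v*(-1*(-231)) = -(-19)*(-231) = -19*231 = -4389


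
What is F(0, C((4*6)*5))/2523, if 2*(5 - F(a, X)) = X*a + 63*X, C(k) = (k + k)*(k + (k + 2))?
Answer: -1829515/2523 ≈ -725.13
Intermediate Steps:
C(k) = 2*k*(2 + 2*k) (C(k) = (2*k)*(k + (2 + k)) = (2*k)*(2 + 2*k) = 2*k*(2 + 2*k))
F(a, X) = 5 - 63*X/2 - X*a/2 (F(a, X) = 5 - (X*a + 63*X)/2 = 5 - (63*X + X*a)/2 = 5 + (-63*X/2 - X*a/2) = 5 - 63*X/2 - X*a/2)
F(0, C((4*6)*5))/2523 = (5 - 126*(4*6)*5*(1 + (4*6)*5) - 1/2*4*((4*6)*5)*(1 + (4*6)*5)*0)/2523 = (5 - 126*24*5*(1 + 24*5) - 1/2*4*(24*5)*(1 + 24*5)*0)*(1/2523) = (5 - 126*120*(1 + 120) - 1/2*4*120*(1 + 120)*0)*(1/2523) = (5 - 126*120*121 - 1/2*4*120*121*0)*(1/2523) = (5 - 63/2*58080 - 1/2*58080*0)*(1/2523) = (5 - 1829520 + 0)*(1/2523) = -1829515*1/2523 = -1829515/2523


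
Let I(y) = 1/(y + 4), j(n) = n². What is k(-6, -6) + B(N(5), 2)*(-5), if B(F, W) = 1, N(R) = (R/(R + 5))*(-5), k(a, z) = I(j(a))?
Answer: -199/40 ≈ -4.9750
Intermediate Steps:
I(y) = 1/(4 + y)
k(a, z) = 1/(4 + a²)
N(R) = -5*R/(5 + R) (N(R) = (R/(5 + R))*(-5) = -5*R/(5 + R))
k(-6, -6) + B(N(5), 2)*(-5) = 1/(4 + (-6)²) + 1*(-5) = 1/(4 + 36) - 5 = 1/40 - 5 = -199/40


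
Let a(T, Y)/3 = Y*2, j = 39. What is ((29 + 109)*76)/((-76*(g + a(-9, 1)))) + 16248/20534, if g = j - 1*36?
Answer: -447910/30801 ≈ -14.542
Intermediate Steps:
a(T, Y) = 6*Y (a(T, Y) = 3*(Y*2) = 3*(2*Y) = 6*Y)
g = 3 (g = 39 - 1*36 = 39 - 36 = 3)
((29 + 109)*76)/((-76*(g + a(-9, 1)))) + 16248/20534 = ((29 + 109)*76)/((-76*(3 + 6*1))) + 16248/20534 = (138*76)/((-76*(3 + 6))) + 16248*(1/20534) = 10488/((-76*9)) + 8124/10267 = 10488/(-684) + 8124/10267 = 10488*(-1/684) + 8124/10267 = -46/3 + 8124/10267 = -447910/30801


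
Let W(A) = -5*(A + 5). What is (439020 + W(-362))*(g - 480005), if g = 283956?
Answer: -86419379445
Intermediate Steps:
W(A) = -25 - 5*A (W(A) = -5*(5 + A) = -25 - 5*A)
(439020 + W(-362))*(g - 480005) = (439020 + (-25 - 5*(-362)))*(283956 - 480005) = (439020 + (-25 + 1810))*(-196049) = (439020 + 1785)*(-196049) = 440805*(-196049) = -86419379445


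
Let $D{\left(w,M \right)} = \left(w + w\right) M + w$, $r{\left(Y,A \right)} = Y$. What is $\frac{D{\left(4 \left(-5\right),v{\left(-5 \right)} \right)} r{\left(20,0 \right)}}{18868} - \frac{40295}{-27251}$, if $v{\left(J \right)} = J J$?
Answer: $\frac{51091415}{128542967} \approx 0.39747$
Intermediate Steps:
$v{\left(J \right)} = J^{2}$
$D{\left(w,M \right)} = w + 2 M w$ ($D{\left(w,M \right)} = 2 w M + w = 2 M w + w = w + 2 M w$)
$\frac{D{\left(4 \left(-5\right),v{\left(-5 \right)} \right)} r{\left(20,0 \right)}}{18868} - \frac{40295}{-27251} = \frac{4 \left(-5\right) \left(1 + 2 \left(-5\right)^{2}\right) 20}{18868} - \frac{40295}{-27251} = - 20 \left(1 + 2 \cdot 25\right) 20 \cdot \frac{1}{18868} - - \frac{40295}{27251} = - 20 \left(1 + 50\right) 20 \cdot \frac{1}{18868} + \frac{40295}{27251} = \left(-20\right) 51 \cdot 20 \cdot \frac{1}{18868} + \frac{40295}{27251} = \left(-1020\right) 20 \cdot \frac{1}{18868} + \frac{40295}{27251} = \left(-20400\right) \frac{1}{18868} + \frac{40295}{27251} = - \frac{5100}{4717} + \frac{40295}{27251} = \frac{51091415}{128542967}$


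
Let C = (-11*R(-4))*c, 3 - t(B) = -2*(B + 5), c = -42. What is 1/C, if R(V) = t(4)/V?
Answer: -2/4851 ≈ -0.00041229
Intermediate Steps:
t(B) = 13 + 2*B (t(B) = 3 - (-2)*(B + 5) = 3 - (-2)*(5 + B) = 3 - (-10 - 2*B) = 3 + (10 + 2*B) = 13 + 2*B)
R(V) = 21/V (R(V) = (13 + 2*4)/V = (13 + 8)/V = 21/V)
C = -4851/2 (C = -231/(-4)*(-42) = -231*(-1)/4*(-42) = -11*(-21/4)*(-42) = (231/4)*(-42) = -4851/2 ≈ -2425.5)
1/C = 1/(-4851/2) = -2/4851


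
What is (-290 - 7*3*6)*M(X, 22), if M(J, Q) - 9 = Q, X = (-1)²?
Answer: -12896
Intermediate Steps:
X = 1
M(J, Q) = 9 + Q
(-290 - 7*3*6)*M(X, 22) = (-290 - 7*3*6)*(9 + 22) = (-290 - 21*6)*31 = (-290 - 126)*31 = -416*31 = -12896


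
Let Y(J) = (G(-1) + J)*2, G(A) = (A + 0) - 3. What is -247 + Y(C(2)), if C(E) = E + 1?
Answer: -249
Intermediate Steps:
G(A) = -3 + A (G(A) = A - 3 = -3 + A)
C(E) = 1 + E
Y(J) = -8 + 2*J (Y(J) = ((-3 - 1) + J)*2 = (-4 + J)*2 = -8 + 2*J)
-247 + Y(C(2)) = -247 + (-8 + 2*(1 + 2)) = -247 + (-8 + 2*3) = -247 + (-8 + 6) = -247 - 2 = -249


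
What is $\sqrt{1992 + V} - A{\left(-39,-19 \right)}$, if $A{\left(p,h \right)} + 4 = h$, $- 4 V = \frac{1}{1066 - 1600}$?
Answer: $23 + \frac{13 \sqrt{13444518}}{1068} \approx 67.632$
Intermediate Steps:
$V = \frac{1}{2136}$ ($V = - \frac{1}{4 \left(1066 - 1600\right)} = - \frac{1}{4 \left(-534\right)} = \left(- \frac{1}{4}\right) \left(- \frac{1}{534}\right) = \frac{1}{2136} \approx 0.00046816$)
$A{\left(p,h \right)} = -4 + h$
$\sqrt{1992 + V} - A{\left(-39,-19 \right)} = \sqrt{1992 + \frac{1}{2136}} - \left(-4 - 19\right) = \sqrt{\frac{4254913}{2136}} - -23 = \frac{13 \sqrt{13444518}}{1068} + 23 = 23 + \frac{13 \sqrt{13444518}}{1068}$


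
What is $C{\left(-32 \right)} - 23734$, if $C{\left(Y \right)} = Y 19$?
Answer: $-24342$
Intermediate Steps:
$C{\left(Y \right)} = 19 Y$
$C{\left(-32 \right)} - 23734 = 19 \left(-32\right) - 23734 = -608 - 23734 = -24342$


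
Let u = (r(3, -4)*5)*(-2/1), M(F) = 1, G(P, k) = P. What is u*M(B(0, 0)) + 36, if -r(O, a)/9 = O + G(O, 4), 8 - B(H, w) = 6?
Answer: 576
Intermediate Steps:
B(H, w) = 2 (B(H, w) = 8 - 1*6 = 8 - 6 = 2)
r(O, a) = -18*O (r(O, a) = -9*(O + O) = -18*O)
u = 540 (u = (-18*3*5)*(-2/1) = (-54*5)*(-2*1) = -270*(-2) = 540)
u*M(B(0, 0)) + 36 = 540*1 + 36 = 540 + 36 = 576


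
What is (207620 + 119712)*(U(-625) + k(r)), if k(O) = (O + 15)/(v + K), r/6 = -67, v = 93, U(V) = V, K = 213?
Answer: -3484940138/17 ≈ -2.0500e+8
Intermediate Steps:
r = -402 (r = 6*(-67) = -402)
k(O) = 5/102 + O/306 (k(O) = (O + 15)/(93 + 213) = (15 + O)/306 = (15 + O)*(1/306) = 5/102 + O/306)
(207620 + 119712)*(U(-625) + k(r)) = (207620 + 119712)*(-625 + (5/102 + (1/306)*(-402))) = 327332*(-625 + (5/102 - 67/51)) = 327332*(-625 - 43/34) = 327332*(-21293/34) = -3484940138/17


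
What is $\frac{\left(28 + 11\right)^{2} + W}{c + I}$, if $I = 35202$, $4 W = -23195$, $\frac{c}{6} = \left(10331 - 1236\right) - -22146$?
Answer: $- \frac{17111}{890592} \approx -0.019213$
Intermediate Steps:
$c = 187446$ ($c = 6 \left(\left(10331 - 1236\right) - -22146\right) = 6 \left(9095 + 22146\right) = 6 \cdot 31241 = 187446$)
$W = - \frac{23195}{4}$ ($W = \frac{1}{4} \left(-23195\right) = - \frac{23195}{4} \approx -5798.8$)
$\frac{\left(28 + 11\right)^{2} + W}{c + I} = \frac{\left(28 + 11\right)^{2} - \frac{23195}{4}}{187446 + 35202} = \frac{39^{2} - \frac{23195}{4}}{222648} = \left(1521 - \frac{23195}{4}\right) \frac{1}{222648} = \left(- \frac{17111}{4}\right) \frac{1}{222648} = - \frac{17111}{890592}$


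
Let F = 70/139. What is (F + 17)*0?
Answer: 0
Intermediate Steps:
F = 70/139 (F = 70*(1/139) = 70/139 ≈ 0.50360)
(F + 17)*0 = (70/139 + 17)*0 = (2433/139)*0 = 0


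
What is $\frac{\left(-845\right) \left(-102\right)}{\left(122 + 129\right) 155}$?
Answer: $\frac{17238}{7781} \approx 2.2154$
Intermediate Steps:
$\frac{\left(-845\right) \left(-102\right)}{\left(122 + 129\right) 155} = \frac{86190}{251 \cdot 155} = \frac{86190}{38905} = 86190 \cdot \frac{1}{38905} = \frac{17238}{7781}$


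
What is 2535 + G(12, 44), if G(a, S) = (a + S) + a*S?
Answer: 3119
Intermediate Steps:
G(a, S) = S + a + S*a (G(a, S) = (S + a) + S*a = S + a + S*a)
2535 + G(12, 44) = 2535 + (44 + 12 + 44*12) = 2535 + (44 + 12 + 528) = 2535 + 584 = 3119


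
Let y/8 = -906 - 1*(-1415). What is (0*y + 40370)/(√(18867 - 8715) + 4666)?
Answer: 47091605/5440351 - 60555*√282/5440351 ≈ 8.4691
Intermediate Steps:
y = 4072 (y = 8*(-906 - 1*(-1415)) = 8*(-906 + 1415) = 8*509 = 4072)
(0*y + 40370)/(√(18867 - 8715) + 4666) = (0*4072 + 40370)/(√(18867 - 8715) + 4666) = (0 + 40370)/(√10152 + 4666) = 40370/(6*√282 + 4666) = 40370/(4666 + 6*√282)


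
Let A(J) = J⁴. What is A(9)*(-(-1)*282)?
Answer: 1850202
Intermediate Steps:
A(9)*(-(-1)*282) = 9⁴*(-(-1)*282) = 6561*(-1*(-282)) = 6561*282 = 1850202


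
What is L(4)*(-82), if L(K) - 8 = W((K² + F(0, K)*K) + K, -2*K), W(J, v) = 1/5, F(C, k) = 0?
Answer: -3362/5 ≈ -672.40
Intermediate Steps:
W(J, v) = ⅕ (W(J, v) = 1*(⅕) = ⅕)
L(K) = 41/5 (L(K) = 8 + ⅕ = 41/5)
L(4)*(-82) = (41/5)*(-82) = -3362/5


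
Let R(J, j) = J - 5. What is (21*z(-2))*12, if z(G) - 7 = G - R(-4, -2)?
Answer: 3528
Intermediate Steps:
R(J, j) = -5 + J
z(G) = 16 + G (z(G) = 7 + (G - (-5 - 4)) = 7 + (G - 1*(-9)) = 7 + (G + 9) = 7 + (9 + G) = 16 + G)
(21*z(-2))*12 = (21*(16 - 2))*12 = (21*14)*12 = 294*12 = 3528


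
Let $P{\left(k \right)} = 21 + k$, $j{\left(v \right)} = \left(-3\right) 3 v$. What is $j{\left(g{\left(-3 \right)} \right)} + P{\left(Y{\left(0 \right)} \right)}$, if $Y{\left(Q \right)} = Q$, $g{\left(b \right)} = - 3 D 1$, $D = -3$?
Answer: $-60$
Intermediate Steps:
$g{\left(b \right)} = 9$ ($g{\left(b \right)} = \left(-3\right) \left(-3\right) 1 = 9 \cdot 1 = 9$)
$j{\left(v \right)} = - 9 v$
$j{\left(g{\left(-3 \right)} \right)} + P{\left(Y{\left(0 \right)} \right)} = \left(-9\right) 9 + \left(21 + 0\right) = -81 + 21 = -60$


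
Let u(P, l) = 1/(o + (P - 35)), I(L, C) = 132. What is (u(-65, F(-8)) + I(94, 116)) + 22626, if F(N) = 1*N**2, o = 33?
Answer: 1524785/67 ≈ 22758.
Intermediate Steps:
F(N) = N**2
u(P, l) = 1/(-2 + P) (u(P, l) = 1/(33 + (P - 35)) = 1/(33 + (-35 + P)) = 1/(-2 + P))
(u(-65, F(-8)) + I(94, 116)) + 22626 = (1/(-2 - 65) + 132) + 22626 = (1/(-67) + 132) + 22626 = (-1/67 + 132) + 22626 = 8843/67 + 22626 = 1524785/67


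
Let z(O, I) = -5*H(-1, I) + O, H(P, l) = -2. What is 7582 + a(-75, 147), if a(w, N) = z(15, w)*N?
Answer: 11257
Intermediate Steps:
z(O, I) = 10 + O (z(O, I) = -5*(-2) + O = 10 + O)
a(w, N) = 25*N (a(w, N) = (10 + 15)*N = 25*N)
7582 + a(-75, 147) = 7582 + 25*147 = 7582 + 3675 = 11257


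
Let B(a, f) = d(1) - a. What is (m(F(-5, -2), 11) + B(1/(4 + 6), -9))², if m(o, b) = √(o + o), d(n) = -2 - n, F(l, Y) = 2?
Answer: 121/100 ≈ 1.2100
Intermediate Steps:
m(o, b) = √2*√o (m(o, b) = √(2*o) = √2*√o)
B(a, f) = -3 - a (B(a, f) = (-2 - 1*1) - a = (-2 - 1) - a = -3 - a)
(m(F(-5, -2), 11) + B(1/(4 + 6), -9))² = (√2*√2 + (-3 - 1/(4 + 6)))² = (2 + (-3 - 1/10))² = (2 + (-3 - 1*⅒))² = (2 + (-3 - ⅒))² = (2 - 31/10)² = (-11/10)² = 121/100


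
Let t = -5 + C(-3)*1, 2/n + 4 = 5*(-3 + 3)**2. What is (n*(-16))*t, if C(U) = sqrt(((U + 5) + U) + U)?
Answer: -40 + 16*I ≈ -40.0 + 16.0*I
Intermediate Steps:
n = -1/2 (n = 2/(-4 + 5*(-3 + 3)**2) = 2/(-4 + 5*0**2) = 2/(-4 + 5*0) = 2/(-4 + 0) = 2/(-4) = 2*(-1/4) = -1/2 ≈ -0.50000)
C(U) = sqrt(5 + 3*U) (C(U) = sqrt(((5 + U) + U) + U) = sqrt((5 + 2*U) + U) = sqrt(5 + 3*U))
t = -5 + 2*I (t = -5 + sqrt(5 + 3*(-3))*1 = -5 + sqrt(5 - 9)*1 = -5 + sqrt(-4)*1 = -5 + (2*I)*1 = -5 + 2*I ≈ -5.0 + 2.0*I)
(n*(-16))*t = (-1/2*(-16))*(-5 + 2*I) = 8*(-5 + 2*I) = -40 + 16*I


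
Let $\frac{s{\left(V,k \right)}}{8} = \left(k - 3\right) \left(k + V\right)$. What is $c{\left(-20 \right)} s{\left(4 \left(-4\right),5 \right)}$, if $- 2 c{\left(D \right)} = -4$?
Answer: $-352$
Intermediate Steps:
$c{\left(D \right)} = 2$ ($c{\left(D \right)} = \left(- \frac{1}{2}\right) \left(-4\right) = 2$)
$s{\left(V,k \right)} = 8 \left(-3 + k\right) \left(V + k\right)$ ($s{\left(V,k \right)} = 8 \left(k - 3\right) \left(k + V\right) = 8 \left(k - 3\right) \left(V + k\right) = 8 \left(-3 + k\right) \left(V + k\right)$)
$c{\left(-20 \right)} s{\left(4 \left(-4\right),5 \right)} = 2 \left(- 24 \cdot 4 \left(-4\right) - 120 + 8 \cdot 5^{2} + 8 \cdot 4 \left(-4\right) 5\right) = 2 \left(\left(-24\right) \left(-16\right) - 120 + 8 \cdot 25 + 8 \left(-16\right) 5\right) = 2 \left(384 - 120 + 200 - 640\right) = 2 \left(-176\right) = -352$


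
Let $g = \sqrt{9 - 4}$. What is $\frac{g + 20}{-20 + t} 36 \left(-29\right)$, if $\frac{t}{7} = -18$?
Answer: $\frac{10440}{73} + \frac{522 \sqrt{5}}{73} \approx 159.0$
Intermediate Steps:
$t = -126$ ($t = 7 \left(-18\right) = -126$)
$g = \sqrt{5} \approx 2.2361$
$\frac{g + 20}{-20 + t} 36 \left(-29\right) = \frac{\sqrt{5} + 20}{-20 - 126} \cdot 36 \left(-29\right) = \frac{20 + \sqrt{5}}{-146} \cdot 36 \left(-29\right) = \left(20 + \sqrt{5}\right) \left(- \frac{1}{146}\right) 36 \left(-29\right) = \left(- \frac{10}{73} - \frac{\sqrt{5}}{146}\right) 36 \left(-29\right) = \left(- \frac{360}{73} - \frac{18 \sqrt{5}}{73}\right) \left(-29\right) = \frac{10440}{73} + \frac{522 \sqrt{5}}{73}$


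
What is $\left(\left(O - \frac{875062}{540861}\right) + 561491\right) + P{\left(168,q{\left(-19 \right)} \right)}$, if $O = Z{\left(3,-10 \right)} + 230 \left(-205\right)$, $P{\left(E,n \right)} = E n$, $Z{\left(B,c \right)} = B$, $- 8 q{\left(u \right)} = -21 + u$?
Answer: $\frac{278642058362}{540861} \approx 5.1518 \cdot 10^{5}$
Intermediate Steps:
$q{\left(u \right)} = \frac{21}{8} - \frac{u}{8}$ ($q{\left(u \right)} = - \frac{-21 + u}{8} = \frac{21}{8} - \frac{u}{8}$)
$O = -47147$ ($O = 3 + 230 \left(-205\right) = 3 - 47150 = -47147$)
$\left(\left(O - \frac{875062}{540861}\right) + 561491\right) + P{\left(168,q{\left(-19 \right)} \right)} = \left(\left(-47147 - \frac{875062}{540861}\right) + 561491\right) + 168 \left(\frac{21}{8} - - \frac{19}{8}\right) = \left(\left(-47147 - \frac{875062}{540861}\right) + 561491\right) + 168 \left(\frac{21}{8} + \frac{19}{8}\right) = \left(\left(-47147 - \frac{875062}{540861}\right) + 561491\right) + 168 \cdot 5 = \left(- \frac{25500848629}{540861} + 561491\right) + 840 = \frac{278187735122}{540861} + 840 = \frac{278642058362}{540861}$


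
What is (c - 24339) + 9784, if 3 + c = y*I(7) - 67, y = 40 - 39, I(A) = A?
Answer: -14618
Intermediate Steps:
y = 1
c = -63 (c = -3 + (1*7 - 67) = -3 + (7 - 67) = -3 - 60 = -63)
(c - 24339) + 9784 = (-63 - 24339) + 9784 = -24402 + 9784 = -14618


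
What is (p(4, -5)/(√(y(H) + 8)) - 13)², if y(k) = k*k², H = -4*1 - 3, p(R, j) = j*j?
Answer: 11198/67 + 130*I*√335/67 ≈ 167.13 + 35.513*I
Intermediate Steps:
p(R, j) = j²
H = -7 (H = -4 - 3 = -7)
y(k) = k³
(p(4, -5)/(√(y(H) + 8)) - 13)² = ((-5)²/(√((-7)³ + 8)) - 13)² = (25/(√(-343 + 8)) - 13)² = (25/(√(-335)) - 13)² = (25/((I*√335)) - 13)² = (25*(-I*√335/335) - 13)² = (-5*I*√335/67 - 13)² = (-13 - 5*I*√335/67)²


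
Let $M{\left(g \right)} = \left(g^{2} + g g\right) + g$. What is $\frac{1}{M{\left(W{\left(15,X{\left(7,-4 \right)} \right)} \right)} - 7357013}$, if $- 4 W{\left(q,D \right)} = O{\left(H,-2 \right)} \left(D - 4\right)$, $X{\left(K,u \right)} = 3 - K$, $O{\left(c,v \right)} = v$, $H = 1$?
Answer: $- \frac{1}{7356985} \approx -1.3593 \cdot 10^{-7}$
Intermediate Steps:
$W{\left(q,D \right)} = -2 + \frac{D}{2}$ ($W{\left(q,D \right)} = - \frac{\left(-2\right) \left(D - 4\right)}{4} = - \frac{\left(-2\right) \left(-4 + D\right)}{4} = - \frac{8 - 2 D}{4} = -2 + \frac{D}{2}$)
$M{\left(g \right)} = g + 2 g^{2}$ ($M{\left(g \right)} = \left(g^{2} + g^{2}\right) + g = 2 g^{2} + g = g + 2 g^{2}$)
$\frac{1}{M{\left(W{\left(15,X{\left(7,-4 \right)} \right)} \right)} - 7357013} = \frac{1}{\left(-2 + \frac{3 - 7}{2}\right) \left(1 + 2 \left(-2 + \frac{3 - 7}{2}\right)\right) - 7357013} = \frac{1}{\left(-2 + \frac{1}{2} \left(-4\right)\right) \left(1 + 2 \left(-2 + \frac{1}{2} \left(-4\right)\right)\right) - 7357013} = \frac{1}{\left(-2 - 2\right) \left(1 + 2 \left(-2 - 2\right)\right) - 7357013} = \frac{1}{- 4 \left(1 + 2 \left(-4\right)\right) - 7357013} = \frac{1}{- 4 \left(1 - 8\right) - 7357013} = \frac{1}{\left(-4\right) \left(-7\right) - 7357013} = \frac{1}{28 - 7357013} = \frac{1}{-7356985} = - \frac{1}{7356985}$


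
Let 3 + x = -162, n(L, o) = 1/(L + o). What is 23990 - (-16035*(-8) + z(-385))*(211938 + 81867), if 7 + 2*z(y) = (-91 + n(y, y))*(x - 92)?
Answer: -12666164554457/308 ≈ -4.1124e+10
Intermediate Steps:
x = -165 (x = -3 - 162 = -165)
z(y) = 11690 - 257/(4*y) (z(y) = -7/2 + ((-91 + 1/(y + y))*(-165 - 92))/2 = -7/2 + ((-91 + 1/(2*y))*(-257))/2 = -7/2 + (23387 - 257/(2*y))/2 = -7/2 + (23387/2 - 257/(4*y)) = 11690 - 257/(4*y))
23990 - (-16035*(-8) + z(-385))*(211938 + 81867) = 23990 - (-16035*(-8) + (11690 - 257/4/(-385)))*(211938 + 81867) = 23990 - (128280 + (11690 - 257/4*(-1/385)))*293805 = 23990 - (128280 + (11690 + 257/1540))*293805 = 23990 - (128280 + 18002857/1540)*293805 = 23990 - 215554057*293805/1540 = 23990 - 1*12666171943377/308 = 23990 - 12666171943377/308 = -12666164554457/308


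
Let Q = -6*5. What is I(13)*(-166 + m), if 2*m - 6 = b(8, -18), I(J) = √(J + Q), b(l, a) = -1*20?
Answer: -173*I*√17 ≈ -713.3*I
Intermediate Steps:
b(l, a) = -20
Q = -30
I(J) = √(-30 + J) (I(J) = √(J - 30) = √(-30 + J))
m = -7 (m = 3 + (½)*(-20) = 3 - 10 = -7)
I(13)*(-166 + m) = √(-30 + 13)*(-166 - 7) = √(-17)*(-173) = (I*√17)*(-173) = -173*I*√17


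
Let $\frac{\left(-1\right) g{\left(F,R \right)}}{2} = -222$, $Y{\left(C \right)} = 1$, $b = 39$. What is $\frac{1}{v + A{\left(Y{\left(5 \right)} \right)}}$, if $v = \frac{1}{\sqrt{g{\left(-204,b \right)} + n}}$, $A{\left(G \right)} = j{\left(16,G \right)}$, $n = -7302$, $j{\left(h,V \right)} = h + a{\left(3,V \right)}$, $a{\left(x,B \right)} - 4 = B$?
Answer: $\frac{144018}{3024379} + \frac{3 i \sqrt{762}}{3024379} \approx 0.047619 + 2.7382 \cdot 10^{-5} i$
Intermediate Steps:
$a{\left(x,B \right)} = 4 + B$
$g{\left(F,R \right)} = 444$ ($g{\left(F,R \right)} = \left(-2\right) \left(-222\right) = 444$)
$j{\left(h,V \right)} = 4 + V + h$ ($j{\left(h,V \right)} = h + \left(4 + V\right) = 4 + V + h$)
$A{\left(G \right)} = 20 + G$ ($A{\left(G \right)} = 4 + G + 16 = 20 + G$)
$v = - \frac{i \sqrt{762}}{2286}$ ($v = \frac{1}{\sqrt{444 - 7302}} = \frac{1}{\sqrt{-6858}} = \frac{1}{3 i \sqrt{762}} = - \frac{i \sqrt{762}}{2286} \approx - 0.012075 i$)
$\frac{1}{v + A{\left(Y{\left(5 \right)} \right)}} = \frac{1}{- \frac{i \sqrt{762}}{2286} + \left(20 + 1\right)} = \frac{1}{- \frac{i \sqrt{762}}{2286} + 21} = \frac{1}{21 - \frac{i \sqrt{762}}{2286}}$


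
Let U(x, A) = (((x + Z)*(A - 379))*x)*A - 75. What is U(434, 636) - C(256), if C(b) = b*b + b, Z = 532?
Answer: 68526204421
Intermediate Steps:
C(b) = b + b² (C(b) = b² + b = b + b²)
U(x, A) = -75 + A*x*(-379 + A)*(532 + x) (U(x, A) = (((x + 532)*(A - 379))*x)*A - 75 = (((532 + x)*(-379 + A))*x)*A - 75 = (((-379 + A)*(532 + x))*x)*A - 75 = (x*(-379 + A)*(532 + x))*A - 75 = A*x*(-379 + A)*(532 + x) - 75 = -75 + A*x*(-379 + A)*(532 + x))
U(434, 636) - C(256) = (-75 + 636²*434² - 201628*636*434 - 379*636*434² + 532*434*636²) - 256*(1 + 256) = (-75 + 404496*188356 - 55654167072 - 379*636*188356 + 532*434*404496) - 256*257 = (-75 + 76189248576 - 55654167072 - 45402083664 + 93393272448) - 1*65792 = 68526270213 - 65792 = 68526204421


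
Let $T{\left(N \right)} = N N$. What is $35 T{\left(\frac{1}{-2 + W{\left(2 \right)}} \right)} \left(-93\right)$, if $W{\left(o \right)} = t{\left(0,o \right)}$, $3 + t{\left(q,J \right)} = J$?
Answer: $- \frac{1085}{3} \approx -361.67$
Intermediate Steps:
$t{\left(q,J \right)} = -3 + J$
$W{\left(o \right)} = -3 + o$
$T{\left(N \right)} = N^{2}$
$35 T{\left(\frac{1}{-2 + W{\left(2 \right)}} \right)} \left(-93\right) = 35 \left(\frac{1}{-2 + \left(-3 + 2\right)}\right)^{2} \left(-93\right) = 35 \left(\frac{1}{-2 - 1}\right)^{2} \left(-93\right) = 35 \left(\frac{1}{-3}\right)^{2} \left(-93\right) = 35 \left(- \frac{1}{3}\right)^{2} \left(-93\right) = 35 \cdot \frac{1}{9} \left(-93\right) = \frac{35}{9} \left(-93\right) = - \frac{1085}{3}$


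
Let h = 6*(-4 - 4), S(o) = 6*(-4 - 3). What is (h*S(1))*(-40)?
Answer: -80640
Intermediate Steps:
S(o) = -42 (S(o) = 6*(-7) = -42)
h = -48 (h = 6*(-8) = -48)
(h*S(1))*(-40) = -48*(-42)*(-40) = 2016*(-40) = -80640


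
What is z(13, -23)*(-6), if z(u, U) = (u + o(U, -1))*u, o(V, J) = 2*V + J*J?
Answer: 2496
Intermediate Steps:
o(V, J) = J**2 + 2*V (o(V, J) = 2*V + J**2 = J**2 + 2*V)
z(u, U) = u*(1 + u + 2*U) (z(u, U) = (u + ((-1)**2 + 2*U))*u = (u + (1 + 2*U))*u = (1 + u + 2*U)*u = u*(1 + u + 2*U))
z(13, -23)*(-6) = (13*(1 + 13 + 2*(-23)))*(-6) = (13*(1 + 13 - 46))*(-6) = (13*(-32))*(-6) = -416*(-6) = 2496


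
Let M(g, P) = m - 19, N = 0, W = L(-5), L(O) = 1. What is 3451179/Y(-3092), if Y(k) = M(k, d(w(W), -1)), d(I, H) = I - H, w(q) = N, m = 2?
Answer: -3451179/17 ≈ -2.0301e+5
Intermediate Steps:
W = 1
w(q) = 0
M(g, P) = -17 (M(g, P) = 2 - 19 = -17)
Y(k) = -17
3451179/Y(-3092) = 3451179/(-17) = 3451179*(-1/17) = -3451179/17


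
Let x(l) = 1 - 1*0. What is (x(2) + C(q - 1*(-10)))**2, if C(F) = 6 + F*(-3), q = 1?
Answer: 676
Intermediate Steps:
C(F) = 6 - 3*F
x(l) = 1 (x(l) = 1 + 0 = 1)
(x(2) + C(q - 1*(-10)))**2 = (1 + (6 - 3*(1 - 1*(-10))))**2 = (1 + (6 - 3*(1 + 10)))**2 = (1 + (6 - 3*11))**2 = (1 + (6 - 33))**2 = (1 - 27)**2 = (-26)**2 = 676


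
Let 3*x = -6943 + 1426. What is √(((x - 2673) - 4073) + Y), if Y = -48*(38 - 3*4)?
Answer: I*√9833 ≈ 99.161*I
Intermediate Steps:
x = -1839 (x = (-6943 + 1426)/3 = (⅓)*(-5517) = -1839)
Y = -1248 (Y = -48*(38 - 12) = -48*26 = -1248)
√(((x - 2673) - 4073) + Y) = √(((-1839 - 2673) - 4073) - 1248) = √((-4512 - 4073) - 1248) = √(-8585 - 1248) = √(-9833) = I*√9833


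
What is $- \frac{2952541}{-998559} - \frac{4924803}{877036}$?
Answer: $- \frac{2328221610401}{875772191124} \approx -2.6585$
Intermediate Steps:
$- \frac{2952541}{-998559} - \frac{4924803}{877036} = \left(-2952541\right) \left(- \frac{1}{998559}\right) - \frac{4924803}{877036} = \frac{2952541}{998559} - \frac{4924803}{877036} = - \frac{2328221610401}{875772191124}$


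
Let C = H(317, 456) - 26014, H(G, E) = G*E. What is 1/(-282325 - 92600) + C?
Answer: 44442859649/374925 ≈ 1.1854e+5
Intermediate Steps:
H(G, E) = E*G
C = 118538 (C = 456*317 - 26014 = 144552 - 26014 = 118538)
1/(-282325 - 92600) + C = 1/(-282325 - 92600) + 118538 = 1/(-374925) + 118538 = -1/374925 + 118538 = 44442859649/374925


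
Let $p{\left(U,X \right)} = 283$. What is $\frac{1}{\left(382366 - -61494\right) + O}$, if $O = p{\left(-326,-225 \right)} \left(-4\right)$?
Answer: $\frac{1}{442728} \approx 2.2587 \cdot 10^{-6}$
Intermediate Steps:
$O = -1132$ ($O = 283 \left(-4\right) = -1132$)
$\frac{1}{\left(382366 - -61494\right) + O} = \frac{1}{\left(382366 - -61494\right) - 1132} = \frac{1}{\left(382366 + 61494\right) - 1132} = \frac{1}{443860 - 1132} = \frac{1}{442728}$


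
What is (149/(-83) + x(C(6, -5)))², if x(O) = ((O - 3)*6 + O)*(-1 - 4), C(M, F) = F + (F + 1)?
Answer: 1119973156/6889 ≈ 1.6257e+5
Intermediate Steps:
C(M, F) = 1 + 2*F (C(M, F) = F + (1 + F) = 1 + 2*F)
x(O) = 90 - 35*O (x(O) = ((-3 + O)*6 + O)*(-5) = ((-18 + 6*O) + O)*(-5) = (-18 + 7*O)*(-5) = 90 - 35*O)
(149/(-83) + x(C(6, -5)))² = (149/(-83) + (90 - 35*(1 + 2*(-5))))² = (149*(-1/83) + (90 - 35*(1 - 10)))² = (-149/83 + (90 - 35*(-9)))² = (-149/83 + (90 + 315))² = (-149/83 + 405)² = (33466/83)² = 1119973156/6889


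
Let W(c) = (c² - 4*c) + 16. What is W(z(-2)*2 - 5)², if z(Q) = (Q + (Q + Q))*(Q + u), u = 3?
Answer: 139129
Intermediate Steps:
z(Q) = 3*Q*(3 + Q) (z(Q) = (Q + (Q + Q))*(Q + 3) = (Q + 2*Q)*(3 + Q) = (3*Q)*(3 + Q) = 3*Q*(3 + Q))
W(c) = 16 + c² - 4*c
W(z(-2)*2 - 5)² = (16 + ((3*(-2)*(3 - 2))*2 - 5)² - 4*((3*(-2)*(3 - 2))*2 - 5))² = (16 + ((3*(-2)*1)*2 - 5)² - 4*((3*(-2)*1)*2 - 5))² = (16 + (-6*2 - 5)² - 4*(-6*2 - 5))² = (16 + (-12 - 5)² - 4*(-12 - 5))² = (16 + (-17)² - 4*(-17))² = (16 + 289 + 68)² = 373² = 139129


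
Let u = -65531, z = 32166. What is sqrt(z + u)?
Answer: I*sqrt(33365) ≈ 182.66*I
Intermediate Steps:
sqrt(z + u) = sqrt(32166 - 65531) = sqrt(-33365) = I*sqrt(33365)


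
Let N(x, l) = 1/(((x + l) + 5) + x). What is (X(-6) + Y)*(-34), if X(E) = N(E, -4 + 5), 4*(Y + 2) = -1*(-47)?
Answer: -1955/6 ≈ -325.83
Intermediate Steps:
N(x, l) = 1/(5 + l + 2*x) (N(x, l) = 1/(((l + x) + 5) + x) = 1/((5 + l + x) + x) = 1/(5 + l + 2*x))
Y = 39/4 (Y = -2 + (-1*(-47))/4 = -2 + (¼)*47 = -2 + 47/4 = 39/4 ≈ 9.7500)
X(E) = 1/(6 + 2*E) (X(E) = 1/(5 + (-4 + 5) + 2*E) = 1/(5 + 1 + 2*E) = 1/(6 + 2*E))
(X(-6) + Y)*(-34) = (1/(2*(3 - 6)) + 39/4)*(-34) = ((½)/(-3) + 39/4)*(-34) = ((½)*(-⅓) + 39/4)*(-34) = (-⅙ + 39/4)*(-34) = (115/12)*(-34) = -1955/6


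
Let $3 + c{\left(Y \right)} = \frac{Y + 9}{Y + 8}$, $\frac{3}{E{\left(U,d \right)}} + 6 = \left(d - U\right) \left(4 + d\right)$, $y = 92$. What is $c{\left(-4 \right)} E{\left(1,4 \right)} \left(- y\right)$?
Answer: $\frac{161}{6} \approx 26.833$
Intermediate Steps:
$E{\left(U,d \right)} = \frac{3}{-6 + \left(4 + d\right) \left(d - U\right)}$ ($E{\left(U,d \right)} = \frac{3}{-6 + \left(d - U\right) \left(4 + d\right)} = \frac{3}{-6 + \left(4 + d\right) \left(d - U\right)}$)
$c{\left(Y \right)} = -3 + \frac{9 + Y}{8 + Y}$ ($c{\left(Y \right)} = -3 + \frac{Y + 9}{Y + 8} = -3 + \frac{9 + Y}{8 + Y}$)
$c{\left(-4 \right)} E{\left(1,4 \right)} \left(- y\right) = \frac{-15 - -8}{8 - 4} \frac{3}{-6 + 4^{2} - 4 + 4 \cdot 4 - 1 \cdot 4} \left(\left(-1\right) 92\right) = \frac{-15 + 8}{4} \frac{3}{-6 + 16 - 4 + 16 - 4} \left(-92\right) = \frac{1}{4} \left(-7\right) \frac{3}{18} \left(-92\right) = - \frac{7 \cdot 3 \cdot \frac{1}{18}}{4} \left(-92\right) = \left(- \frac{7}{4}\right) \frac{1}{6} \left(-92\right) = \left(- \frac{7}{24}\right) \left(-92\right) = \frac{161}{6}$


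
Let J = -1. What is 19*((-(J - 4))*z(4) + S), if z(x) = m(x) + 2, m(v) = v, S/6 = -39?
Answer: -3876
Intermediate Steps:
S = -234 (S = 6*(-39) = -234)
z(x) = 2 + x (z(x) = x + 2 = 2 + x)
19*((-(J - 4))*z(4) + S) = 19*((-(-1 - 4))*(2 + 4) - 234) = 19*(-1*(-5)*6 - 234) = 19*(5*6 - 234) = 19*(30 - 234) = 19*(-204) = -3876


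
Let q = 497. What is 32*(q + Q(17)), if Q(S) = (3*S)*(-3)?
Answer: 11008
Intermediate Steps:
Q(S) = -9*S
32*(q + Q(17)) = 32*(497 - 9*17) = 32*(497 - 153) = 32*344 = 11008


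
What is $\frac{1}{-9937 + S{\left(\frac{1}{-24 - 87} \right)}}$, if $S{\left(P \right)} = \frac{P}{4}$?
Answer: $- \frac{444}{4412029} \approx -0.00010063$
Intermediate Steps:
$S{\left(P \right)} = \frac{P}{4}$ ($S{\left(P \right)} = P \frac{1}{4} = \frac{P}{4}$)
$\frac{1}{-9937 + S{\left(\frac{1}{-24 - 87} \right)}} = \frac{1}{-9937 + \frac{1}{4 \left(-24 - 87\right)}} = \frac{1}{-9937 + \frac{1}{4 \left(-111\right)}} = \frac{1}{-9937 + \frac{1}{4} \left(- \frac{1}{111}\right)} = \frac{1}{-9937 - \frac{1}{444}} = \frac{1}{- \frac{4412029}{444}} = - \frac{444}{4412029}$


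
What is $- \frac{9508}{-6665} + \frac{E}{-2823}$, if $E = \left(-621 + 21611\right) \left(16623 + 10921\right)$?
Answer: $- \frac{3853333311316}{18815295} \approx -2.048 \cdot 10^{5}$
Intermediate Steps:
$E = 578148560$ ($E = 20990 \cdot 27544 = 578148560$)
$- \frac{9508}{-6665} + \frac{E}{-2823} = - \frac{9508}{-6665} + \frac{578148560}{-2823} = \left(-9508\right) \left(- \frac{1}{6665}\right) + 578148560 \left(- \frac{1}{2823}\right) = \frac{9508}{6665} - \frac{578148560}{2823} = - \frac{3853333311316}{18815295}$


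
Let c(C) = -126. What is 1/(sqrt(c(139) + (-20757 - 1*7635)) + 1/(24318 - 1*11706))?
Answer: 12612/4536145629793 - 1113437808*I*sqrt(582)/4536145629793 ≈ 2.7803e-9 - 0.0059216*I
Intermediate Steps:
1/(sqrt(c(139) + (-20757 - 1*7635)) + 1/(24318 - 1*11706)) = 1/(sqrt(-126 + (-20757 - 1*7635)) + 1/(24318 - 1*11706)) = 1/(sqrt(-126 + (-20757 - 7635)) + 1/(24318 - 11706)) = 1/(sqrt(-126 - 28392) + 1/12612) = 1/(sqrt(-28518) + 1/12612) = 1/(7*I*sqrt(582) + 1/12612) = 1/(1/12612 + 7*I*sqrt(582))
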